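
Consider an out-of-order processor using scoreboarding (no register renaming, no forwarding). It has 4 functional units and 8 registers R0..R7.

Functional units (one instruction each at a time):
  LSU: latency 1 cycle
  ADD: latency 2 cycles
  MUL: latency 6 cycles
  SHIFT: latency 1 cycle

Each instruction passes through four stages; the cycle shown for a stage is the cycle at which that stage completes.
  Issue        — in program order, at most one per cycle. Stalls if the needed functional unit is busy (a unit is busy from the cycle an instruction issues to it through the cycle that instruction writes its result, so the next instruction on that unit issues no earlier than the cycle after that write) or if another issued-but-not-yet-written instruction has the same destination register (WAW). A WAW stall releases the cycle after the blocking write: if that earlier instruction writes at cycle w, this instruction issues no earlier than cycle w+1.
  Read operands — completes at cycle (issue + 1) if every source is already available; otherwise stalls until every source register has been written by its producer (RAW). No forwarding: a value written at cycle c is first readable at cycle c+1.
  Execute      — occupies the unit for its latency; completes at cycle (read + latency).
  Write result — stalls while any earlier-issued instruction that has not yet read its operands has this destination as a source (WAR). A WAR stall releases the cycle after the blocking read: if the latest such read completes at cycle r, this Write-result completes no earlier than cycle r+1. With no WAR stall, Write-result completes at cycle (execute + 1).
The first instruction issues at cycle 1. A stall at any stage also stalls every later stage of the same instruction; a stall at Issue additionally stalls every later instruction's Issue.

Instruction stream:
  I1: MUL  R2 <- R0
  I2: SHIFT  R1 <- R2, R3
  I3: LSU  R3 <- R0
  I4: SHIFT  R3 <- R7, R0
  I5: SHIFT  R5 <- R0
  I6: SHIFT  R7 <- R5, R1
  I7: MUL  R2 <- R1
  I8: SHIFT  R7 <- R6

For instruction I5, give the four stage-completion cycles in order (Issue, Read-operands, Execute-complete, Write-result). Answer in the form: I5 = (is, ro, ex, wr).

I5 = (17, 18, 19, 20)

t=1  I1 issues→MUL
t=2  I1 reads · I2 issues→SHIFT
t=3  I3 issues→LSU
t=4  I3 reads
t=5  I3 exec-done
t=8  I1 exec-done
t=9  I1 writes R2
t=10  I2 reads
t=11  I2 exec-done · I3 writes R3
t=12  I2 writes R1
t=13  I4 issues→SHIFT
t=14  I4 reads
t=15  I4 exec-done
t=16  I4 writes R3
t=17  I5 issues→SHIFT
t=18  I5 reads
t=19  I5 exec-done
t=20  I5 writes R5
t=21  I6 issues→SHIFT
t=22  I6 reads · I7 issues→MUL
t=23  I6 exec-done · I7 reads
t=24  I6 writes R7
t=25  I8 issues→SHIFT
t=26  I8 reads
t=27  I8 exec-done
t=28  I8 writes R7
t=29  I7 exec-done
t=30  I7 writes R2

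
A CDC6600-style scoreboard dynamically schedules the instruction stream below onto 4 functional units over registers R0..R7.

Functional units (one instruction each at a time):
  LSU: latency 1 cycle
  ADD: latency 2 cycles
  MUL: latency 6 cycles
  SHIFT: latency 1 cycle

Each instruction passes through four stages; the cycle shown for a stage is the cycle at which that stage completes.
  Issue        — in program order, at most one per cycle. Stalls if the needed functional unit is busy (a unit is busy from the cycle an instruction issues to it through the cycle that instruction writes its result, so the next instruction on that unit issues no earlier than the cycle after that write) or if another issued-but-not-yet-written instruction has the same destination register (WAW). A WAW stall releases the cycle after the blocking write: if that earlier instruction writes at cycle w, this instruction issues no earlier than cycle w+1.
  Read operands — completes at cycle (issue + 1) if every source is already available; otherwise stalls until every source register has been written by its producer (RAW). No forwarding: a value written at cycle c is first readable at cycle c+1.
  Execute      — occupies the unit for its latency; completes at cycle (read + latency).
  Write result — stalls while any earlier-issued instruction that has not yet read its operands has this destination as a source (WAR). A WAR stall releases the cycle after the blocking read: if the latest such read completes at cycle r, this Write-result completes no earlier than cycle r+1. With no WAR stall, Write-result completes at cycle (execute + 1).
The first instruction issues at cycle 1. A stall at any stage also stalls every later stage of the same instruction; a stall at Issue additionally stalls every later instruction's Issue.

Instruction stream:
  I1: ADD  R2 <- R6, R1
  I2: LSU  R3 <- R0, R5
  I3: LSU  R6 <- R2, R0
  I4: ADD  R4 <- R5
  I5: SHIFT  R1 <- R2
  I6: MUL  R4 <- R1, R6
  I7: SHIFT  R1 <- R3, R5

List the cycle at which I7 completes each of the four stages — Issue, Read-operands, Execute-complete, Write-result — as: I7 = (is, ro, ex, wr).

I7 = (13, 14, 15, 16)

t=1  I1 issues→ADD
t=2  I1 reads, I2 issues→LSU
t=3  I2 reads
t=4  I1 exec-done, I2 exec-done
t=5  I1 writes R2, I2 writes R3
t=6  I3 issues→LSU
t=7  I3 reads, I4 issues→ADD
t=8  I3 exec-done, I4 reads, I5 issues→SHIFT
t=9  I3 writes R6, I5 reads
t=10  I4 exec-done, I5 exec-done
t=11  I4 writes R4, I5 writes R1
t=12  I6 issues→MUL
t=13  I6 reads, I7 issues→SHIFT
t=14  I7 reads
t=15  I7 exec-done
t=16  I7 writes R1
t=19  I6 exec-done
t=20  I6 writes R4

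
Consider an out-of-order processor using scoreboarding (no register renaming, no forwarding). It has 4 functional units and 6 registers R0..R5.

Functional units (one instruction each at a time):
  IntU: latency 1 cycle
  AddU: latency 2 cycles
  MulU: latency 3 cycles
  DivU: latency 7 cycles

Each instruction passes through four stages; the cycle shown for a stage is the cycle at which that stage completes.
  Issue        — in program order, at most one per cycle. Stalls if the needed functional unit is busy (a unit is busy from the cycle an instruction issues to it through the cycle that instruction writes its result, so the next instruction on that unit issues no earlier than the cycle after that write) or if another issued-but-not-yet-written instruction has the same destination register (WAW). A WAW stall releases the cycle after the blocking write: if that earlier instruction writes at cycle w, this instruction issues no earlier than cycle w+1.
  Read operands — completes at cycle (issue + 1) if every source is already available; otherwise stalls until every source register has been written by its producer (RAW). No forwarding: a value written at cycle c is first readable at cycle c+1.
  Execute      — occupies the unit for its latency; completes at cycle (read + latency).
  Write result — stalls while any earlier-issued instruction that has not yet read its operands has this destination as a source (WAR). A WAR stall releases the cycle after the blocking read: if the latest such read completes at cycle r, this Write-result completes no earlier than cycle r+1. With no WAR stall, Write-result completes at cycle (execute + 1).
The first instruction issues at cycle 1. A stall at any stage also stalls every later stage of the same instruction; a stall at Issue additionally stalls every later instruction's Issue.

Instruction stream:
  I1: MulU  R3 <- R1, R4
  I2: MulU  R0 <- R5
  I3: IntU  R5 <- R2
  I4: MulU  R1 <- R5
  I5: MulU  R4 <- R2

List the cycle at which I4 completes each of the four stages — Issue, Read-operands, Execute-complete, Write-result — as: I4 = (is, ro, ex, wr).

I4 = (13, 14, 17, 18)

c1: I1→MulU
c2: I1 RO
c5: I1 EX
c6: I1 WR R3
c7: I2→MulU
c8: I2 RO, I3→IntU
c9: I3 RO
c10: I3 EX
c11: I2 EX, I3 WR R5
c12: I2 WR R0
c13: I4→MulU
c14: I4 RO
c17: I4 EX
c18: I4 WR R1
c19: I5→MulU
c20: I5 RO
c23: I5 EX
c24: I5 WR R4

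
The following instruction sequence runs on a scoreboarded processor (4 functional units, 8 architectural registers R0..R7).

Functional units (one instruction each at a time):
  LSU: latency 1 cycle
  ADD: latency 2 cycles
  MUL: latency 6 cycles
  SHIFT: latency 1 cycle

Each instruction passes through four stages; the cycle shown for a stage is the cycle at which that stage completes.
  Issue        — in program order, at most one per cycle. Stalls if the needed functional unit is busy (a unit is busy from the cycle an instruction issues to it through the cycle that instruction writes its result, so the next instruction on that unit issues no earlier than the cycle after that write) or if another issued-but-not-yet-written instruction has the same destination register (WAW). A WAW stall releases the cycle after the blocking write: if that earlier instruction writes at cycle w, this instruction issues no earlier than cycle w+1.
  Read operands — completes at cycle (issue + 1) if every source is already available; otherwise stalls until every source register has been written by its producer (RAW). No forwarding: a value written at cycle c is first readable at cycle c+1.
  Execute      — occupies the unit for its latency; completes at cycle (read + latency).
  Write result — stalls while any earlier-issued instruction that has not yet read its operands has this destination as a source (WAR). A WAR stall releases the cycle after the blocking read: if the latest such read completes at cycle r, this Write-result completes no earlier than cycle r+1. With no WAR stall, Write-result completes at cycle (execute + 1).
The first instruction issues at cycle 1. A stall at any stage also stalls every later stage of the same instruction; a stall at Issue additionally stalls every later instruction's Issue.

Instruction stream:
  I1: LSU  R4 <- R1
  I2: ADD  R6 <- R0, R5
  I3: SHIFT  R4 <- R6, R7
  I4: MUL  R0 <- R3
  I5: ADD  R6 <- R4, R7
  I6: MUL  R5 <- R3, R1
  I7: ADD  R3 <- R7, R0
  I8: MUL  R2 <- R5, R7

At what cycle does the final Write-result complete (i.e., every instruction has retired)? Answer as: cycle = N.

cycle = 32

I1: IS=1 RO=2 EX=3 WR=4
I2: IS=2 RO=3 EX=5 WR=6
I3: IS=5 RO=7 EX=8 WR=9  [WAW R4: wait I1 write@4; RAW R6: wait I2 write@6]
I4: IS=6 RO=7 EX=13 WR=14
I5: IS=7 RO=10 EX=12 WR=13  [RAW R4: wait I3 write@9]
I6: IS=15 RO=16 EX=22 WR=23  [struct: MUL busy until I4 writes@14]
I7: IS=16 RO=17 EX=19 WR=20
I8: IS=24 RO=25 EX=31 WR=32  [struct: MUL busy until I6 writes@23]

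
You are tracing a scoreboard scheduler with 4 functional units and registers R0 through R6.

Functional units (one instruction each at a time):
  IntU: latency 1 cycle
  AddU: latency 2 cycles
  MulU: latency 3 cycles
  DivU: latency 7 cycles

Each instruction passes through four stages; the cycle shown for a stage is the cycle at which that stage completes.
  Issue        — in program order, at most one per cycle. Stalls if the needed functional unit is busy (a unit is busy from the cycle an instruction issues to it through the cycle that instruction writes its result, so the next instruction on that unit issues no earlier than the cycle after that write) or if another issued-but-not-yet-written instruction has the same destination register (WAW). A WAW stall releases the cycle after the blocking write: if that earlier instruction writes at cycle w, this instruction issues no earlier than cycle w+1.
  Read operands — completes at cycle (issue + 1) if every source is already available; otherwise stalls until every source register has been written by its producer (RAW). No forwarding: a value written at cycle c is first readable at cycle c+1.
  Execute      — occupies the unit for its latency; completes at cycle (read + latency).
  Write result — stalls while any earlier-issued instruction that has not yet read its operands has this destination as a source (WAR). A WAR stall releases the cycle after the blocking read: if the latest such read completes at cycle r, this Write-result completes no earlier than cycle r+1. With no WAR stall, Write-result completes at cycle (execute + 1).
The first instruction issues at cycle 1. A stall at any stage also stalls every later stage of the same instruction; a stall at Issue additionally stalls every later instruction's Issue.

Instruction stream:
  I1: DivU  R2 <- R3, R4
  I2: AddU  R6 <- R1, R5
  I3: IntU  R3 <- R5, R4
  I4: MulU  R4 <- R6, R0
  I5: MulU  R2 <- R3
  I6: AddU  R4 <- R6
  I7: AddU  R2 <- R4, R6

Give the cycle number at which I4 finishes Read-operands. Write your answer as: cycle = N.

cycle = 7

t=1  issue I1 (DivU)
t=2  I1 read-ops | issue I2 (AddU)
t=3  I2 read-ops | issue I3 (IntU)
t=4  I3 read-ops | issue I4 (MulU)
t=5  I2 finished on AddU | I3 finished on IntU
t=6  I2→R6 | I3→R3
t=7  I4 read-ops
t=9  I1 finished on DivU
t=10  I1→R2 | I4 finished on MulU
t=11  I4→R4
t=12  issue I5 (MulU)
t=13  I5 read-ops | issue I6 (AddU)
t=14  I6 read-ops
t=16  I5 finished on MulU | I6 finished on AddU
t=17  I5→R2 | I6→R4
t=18  issue I7 (AddU)
t=19  I7 read-ops
t=21  I7 finished on AddU
t=22  I7→R2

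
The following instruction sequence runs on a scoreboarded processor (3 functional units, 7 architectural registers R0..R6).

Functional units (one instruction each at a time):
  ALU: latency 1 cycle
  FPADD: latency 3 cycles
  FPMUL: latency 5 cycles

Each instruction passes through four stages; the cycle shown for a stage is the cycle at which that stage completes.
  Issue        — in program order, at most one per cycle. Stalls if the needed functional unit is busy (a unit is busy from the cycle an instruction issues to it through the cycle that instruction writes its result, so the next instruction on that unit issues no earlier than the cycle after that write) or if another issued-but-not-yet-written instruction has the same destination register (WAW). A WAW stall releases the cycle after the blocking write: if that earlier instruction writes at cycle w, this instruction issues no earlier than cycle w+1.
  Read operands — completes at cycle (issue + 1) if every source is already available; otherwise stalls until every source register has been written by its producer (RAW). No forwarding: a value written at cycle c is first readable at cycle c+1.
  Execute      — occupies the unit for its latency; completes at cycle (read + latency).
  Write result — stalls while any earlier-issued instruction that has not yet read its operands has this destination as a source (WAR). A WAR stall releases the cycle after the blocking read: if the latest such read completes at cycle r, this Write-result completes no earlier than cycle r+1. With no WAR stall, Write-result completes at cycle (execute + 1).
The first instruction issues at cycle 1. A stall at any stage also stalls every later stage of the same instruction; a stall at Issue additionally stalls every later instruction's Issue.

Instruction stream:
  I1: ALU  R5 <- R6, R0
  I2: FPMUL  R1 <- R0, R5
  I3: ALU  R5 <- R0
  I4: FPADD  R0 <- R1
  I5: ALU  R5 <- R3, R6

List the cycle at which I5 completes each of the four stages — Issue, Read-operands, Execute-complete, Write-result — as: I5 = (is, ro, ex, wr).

I5 = (9, 10, 11, 12)

I1: IS=1 RO=2 EX=3 WR=4
I2: IS=2 RO=5 EX=10 WR=11  [RAW R5: wait I1 write@4]
I3: IS=5 RO=6 EX=7 WR=8  [struct: ALU busy until I1 writes@4]
I4: IS=6 RO=12 EX=15 WR=16  [RAW R1: wait I2 write@11]
I5: IS=9 RO=10 EX=11 WR=12  [struct: ALU busy until I3 writes@8]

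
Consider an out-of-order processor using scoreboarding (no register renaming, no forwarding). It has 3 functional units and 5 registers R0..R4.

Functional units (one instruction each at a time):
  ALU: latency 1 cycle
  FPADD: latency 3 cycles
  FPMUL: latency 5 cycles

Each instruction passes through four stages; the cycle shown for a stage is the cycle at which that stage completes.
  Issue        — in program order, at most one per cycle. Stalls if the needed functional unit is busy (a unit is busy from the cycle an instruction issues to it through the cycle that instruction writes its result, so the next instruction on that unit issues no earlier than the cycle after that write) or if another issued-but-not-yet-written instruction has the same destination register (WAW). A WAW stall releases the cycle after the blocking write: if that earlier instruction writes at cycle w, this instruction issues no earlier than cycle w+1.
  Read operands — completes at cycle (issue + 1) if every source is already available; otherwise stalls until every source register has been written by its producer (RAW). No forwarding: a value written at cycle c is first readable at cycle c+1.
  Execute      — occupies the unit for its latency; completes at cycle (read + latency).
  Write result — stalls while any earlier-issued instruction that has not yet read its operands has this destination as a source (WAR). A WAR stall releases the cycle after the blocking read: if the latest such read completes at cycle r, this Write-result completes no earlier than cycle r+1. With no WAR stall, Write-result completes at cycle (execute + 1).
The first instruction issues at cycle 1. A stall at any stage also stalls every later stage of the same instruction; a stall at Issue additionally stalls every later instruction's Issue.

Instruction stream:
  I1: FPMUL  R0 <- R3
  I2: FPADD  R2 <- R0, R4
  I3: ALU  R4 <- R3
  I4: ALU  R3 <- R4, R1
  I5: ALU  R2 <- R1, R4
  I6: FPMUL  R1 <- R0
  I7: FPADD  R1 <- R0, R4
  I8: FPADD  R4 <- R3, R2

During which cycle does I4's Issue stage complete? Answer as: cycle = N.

cycle = 11

1) issue 1, read 2, done 7, write 8
2) issue 2, read 9, done 12, write 13  <RAW R0: wait I1 write@8>
3) issue 3, read 4, done 5, write 10  <WAR R4: wait I2 read@9>
4) issue 11, read 12, done 13, write 14  <struct: ALU busy until I3 writes@10>
5) issue 15, read 16, done 17, write 18  <struct: ALU busy until I4 writes@14>
6) issue 16, read 17, done 22, write 23
7) issue 24, read 25, done 28, write 29  <WAW R1: wait I6 write@23>
8) issue 30, read 31, done 34, write 35  <struct: FPADD busy until I7 writes@29>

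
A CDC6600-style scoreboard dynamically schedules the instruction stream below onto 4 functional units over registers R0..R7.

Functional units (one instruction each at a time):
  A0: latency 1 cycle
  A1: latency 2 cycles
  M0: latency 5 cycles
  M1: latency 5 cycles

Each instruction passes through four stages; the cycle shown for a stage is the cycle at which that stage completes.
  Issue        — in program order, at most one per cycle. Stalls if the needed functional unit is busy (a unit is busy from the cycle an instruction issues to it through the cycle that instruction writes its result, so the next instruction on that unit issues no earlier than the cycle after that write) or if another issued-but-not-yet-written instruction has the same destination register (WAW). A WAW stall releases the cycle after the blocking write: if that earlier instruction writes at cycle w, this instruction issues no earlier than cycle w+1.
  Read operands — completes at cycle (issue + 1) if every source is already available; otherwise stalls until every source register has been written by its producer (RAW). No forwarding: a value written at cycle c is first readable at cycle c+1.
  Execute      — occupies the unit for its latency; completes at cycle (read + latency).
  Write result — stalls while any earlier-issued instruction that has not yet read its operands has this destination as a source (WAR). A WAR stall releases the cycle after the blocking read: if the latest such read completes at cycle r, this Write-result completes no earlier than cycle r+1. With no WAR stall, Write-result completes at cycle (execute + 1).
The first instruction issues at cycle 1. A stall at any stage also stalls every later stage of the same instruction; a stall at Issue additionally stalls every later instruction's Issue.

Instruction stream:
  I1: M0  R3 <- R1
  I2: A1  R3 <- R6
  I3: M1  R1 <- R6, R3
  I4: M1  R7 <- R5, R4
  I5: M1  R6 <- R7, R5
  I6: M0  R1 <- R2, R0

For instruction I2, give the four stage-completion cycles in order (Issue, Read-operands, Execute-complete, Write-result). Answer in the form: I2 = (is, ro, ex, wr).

I2 = (9, 10, 12, 13)

cycle 1: issue I1 (M0)
cycle 2: I1 read-ops
cycle 7: I1 finished on M0
cycle 8: I1→R3
cycle 9: issue I2 (A1)
cycle 10: I2 read-ops; issue I3 (M1)
cycle 12: I2 finished on A1
cycle 13: I2→R3
cycle 14: I3 read-ops
cycle 19: I3 finished on M1
cycle 20: I3→R1
cycle 21: issue I4 (M1)
cycle 22: I4 read-ops
cycle 27: I4 finished on M1
cycle 28: I4→R7
cycle 29: issue I5 (M1)
cycle 30: I5 read-ops; issue I6 (M0)
cycle 31: I6 read-ops
cycle 35: I5 finished on M1
cycle 36: I5→R6; I6 finished on M0
cycle 37: I6→R1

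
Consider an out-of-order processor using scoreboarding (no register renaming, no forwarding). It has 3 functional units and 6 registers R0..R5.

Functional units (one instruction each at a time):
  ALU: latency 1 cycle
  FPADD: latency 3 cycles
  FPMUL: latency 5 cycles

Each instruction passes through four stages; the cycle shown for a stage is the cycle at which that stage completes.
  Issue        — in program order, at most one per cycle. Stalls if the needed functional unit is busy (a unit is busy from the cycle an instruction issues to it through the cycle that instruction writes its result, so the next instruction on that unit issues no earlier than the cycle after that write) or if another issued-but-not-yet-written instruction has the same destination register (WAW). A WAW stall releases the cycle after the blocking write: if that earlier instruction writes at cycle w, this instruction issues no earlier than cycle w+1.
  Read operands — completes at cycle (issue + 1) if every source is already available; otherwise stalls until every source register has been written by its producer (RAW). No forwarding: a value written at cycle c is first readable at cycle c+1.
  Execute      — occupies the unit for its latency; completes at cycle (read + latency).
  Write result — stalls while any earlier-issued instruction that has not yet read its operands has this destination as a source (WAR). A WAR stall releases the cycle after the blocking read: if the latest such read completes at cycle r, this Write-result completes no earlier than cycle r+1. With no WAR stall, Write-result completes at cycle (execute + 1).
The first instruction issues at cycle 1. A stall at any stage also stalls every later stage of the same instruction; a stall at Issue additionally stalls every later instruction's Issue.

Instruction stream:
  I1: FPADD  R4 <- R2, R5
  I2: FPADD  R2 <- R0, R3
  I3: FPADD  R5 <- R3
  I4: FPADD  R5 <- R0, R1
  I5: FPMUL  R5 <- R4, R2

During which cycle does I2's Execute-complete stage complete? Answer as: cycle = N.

cycle 1: issue I1 (FPADD)
cycle 2: I1 read-ops
cycle 5: I1 finished on FPADD
cycle 6: I1→R4
cycle 7: issue I2 (FPADD)
cycle 8: I2 read-ops
cycle 11: I2 finished on FPADD
cycle 12: I2→R2
cycle 13: issue I3 (FPADD)
cycle 14: I3 read-ops
cycle 17: I3 finished on FPADD
cycle 18: I3→R5
cycle 19: issue I4 (FPADD)
cycle 20: I4 read-ops
cycle 23: I4 finished on FPADD
cycle 24: I4→R5
cycle 25: issue I5 (FPMUL)
cycle 26: I5 read-ops
cycle 31: I5 finished on FPMUL
cycle 32: I5→R5

cycle = 11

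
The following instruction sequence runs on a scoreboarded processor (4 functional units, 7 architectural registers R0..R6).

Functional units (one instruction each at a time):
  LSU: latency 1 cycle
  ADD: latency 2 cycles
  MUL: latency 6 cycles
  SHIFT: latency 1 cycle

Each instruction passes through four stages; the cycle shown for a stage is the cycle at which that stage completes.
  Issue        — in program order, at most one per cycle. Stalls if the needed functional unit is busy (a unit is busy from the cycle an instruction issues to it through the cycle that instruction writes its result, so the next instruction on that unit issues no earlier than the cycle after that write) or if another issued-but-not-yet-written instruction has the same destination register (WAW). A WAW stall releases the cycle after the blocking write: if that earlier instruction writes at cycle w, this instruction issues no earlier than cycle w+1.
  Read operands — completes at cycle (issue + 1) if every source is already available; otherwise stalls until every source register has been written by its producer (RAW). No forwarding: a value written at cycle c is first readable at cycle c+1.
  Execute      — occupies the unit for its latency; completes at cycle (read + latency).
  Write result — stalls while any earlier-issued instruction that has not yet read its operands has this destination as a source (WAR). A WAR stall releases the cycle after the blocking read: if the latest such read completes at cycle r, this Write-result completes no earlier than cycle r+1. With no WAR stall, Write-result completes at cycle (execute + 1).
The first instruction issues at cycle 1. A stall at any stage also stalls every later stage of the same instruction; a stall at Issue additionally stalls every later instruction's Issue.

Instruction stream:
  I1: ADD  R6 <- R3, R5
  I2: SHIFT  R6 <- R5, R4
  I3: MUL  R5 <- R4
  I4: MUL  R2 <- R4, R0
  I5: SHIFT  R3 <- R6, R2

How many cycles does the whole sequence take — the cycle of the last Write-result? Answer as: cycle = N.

cycle = 27

c1: I1 issues→ADD
c2: I1 reads
c4: I1 exec-done
c5: I1 writes R6
c6: I2 issues→SHIFT
c7: I2 reads, I3 issues→MUL
c8: I2 exec-done, I3 reads
c9: I2 writes R6
c14: I3 exec-done
c15: I3 writes R5
c16: I4 issues→MUL
c17: I4 reads, I5 issues→SHIFT
c23: I4 exec-done
c24: I4 writes R2
c25: I5 reads
c26: I5 exec-done
c27: I5 writes R3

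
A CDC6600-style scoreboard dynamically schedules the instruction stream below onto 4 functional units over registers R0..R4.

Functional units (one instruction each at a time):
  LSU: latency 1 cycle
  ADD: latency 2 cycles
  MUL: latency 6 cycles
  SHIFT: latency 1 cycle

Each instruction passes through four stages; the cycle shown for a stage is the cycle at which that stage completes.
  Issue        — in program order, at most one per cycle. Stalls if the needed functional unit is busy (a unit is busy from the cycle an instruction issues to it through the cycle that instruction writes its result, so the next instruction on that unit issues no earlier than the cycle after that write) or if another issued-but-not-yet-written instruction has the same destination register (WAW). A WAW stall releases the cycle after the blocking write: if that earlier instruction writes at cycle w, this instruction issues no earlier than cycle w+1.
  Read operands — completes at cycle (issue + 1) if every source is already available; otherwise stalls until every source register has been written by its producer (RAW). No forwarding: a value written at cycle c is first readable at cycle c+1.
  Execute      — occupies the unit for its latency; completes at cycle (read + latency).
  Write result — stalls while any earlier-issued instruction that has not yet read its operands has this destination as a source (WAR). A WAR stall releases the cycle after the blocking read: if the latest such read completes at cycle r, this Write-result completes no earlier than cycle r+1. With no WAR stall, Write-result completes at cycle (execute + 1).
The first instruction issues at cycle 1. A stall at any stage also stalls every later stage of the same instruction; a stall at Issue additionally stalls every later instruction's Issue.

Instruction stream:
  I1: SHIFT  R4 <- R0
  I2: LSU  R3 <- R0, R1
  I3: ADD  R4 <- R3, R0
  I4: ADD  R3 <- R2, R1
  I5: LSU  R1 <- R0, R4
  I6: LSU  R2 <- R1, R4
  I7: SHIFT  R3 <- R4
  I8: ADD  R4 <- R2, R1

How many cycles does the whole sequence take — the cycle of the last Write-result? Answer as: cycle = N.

cycle = 22

[1] I1 issues→SHIFT
[2] I1 reads · I2 issues→LSU
[3] I1 exec-done · I2 reads
[4] I1 writes R4 · I2 exec-done
[5] I2 writes R3 · I3 issues→ADD
[6] I3 reads
[8] I3 exec-done
[9] I3 writes R4
[10] I4 issues→ADD
[11] I4 reads · I5 issues→LSU
[12] I5 reads
[13] I4 exec-done · I5 exec-done
[14] I4 writes R3 · I5 writes R1
[15] I6 issues→LSU
[16] I6 reads · I7 issues→SHIFT
[17] I6 exec-done · I7 reads · I8 issues→ADD
[18] I6 writes R2 · I7 exec-done
[19] I7 writes R3 · I8 reads
[21] I8 exec-done
[22] I8 writes R4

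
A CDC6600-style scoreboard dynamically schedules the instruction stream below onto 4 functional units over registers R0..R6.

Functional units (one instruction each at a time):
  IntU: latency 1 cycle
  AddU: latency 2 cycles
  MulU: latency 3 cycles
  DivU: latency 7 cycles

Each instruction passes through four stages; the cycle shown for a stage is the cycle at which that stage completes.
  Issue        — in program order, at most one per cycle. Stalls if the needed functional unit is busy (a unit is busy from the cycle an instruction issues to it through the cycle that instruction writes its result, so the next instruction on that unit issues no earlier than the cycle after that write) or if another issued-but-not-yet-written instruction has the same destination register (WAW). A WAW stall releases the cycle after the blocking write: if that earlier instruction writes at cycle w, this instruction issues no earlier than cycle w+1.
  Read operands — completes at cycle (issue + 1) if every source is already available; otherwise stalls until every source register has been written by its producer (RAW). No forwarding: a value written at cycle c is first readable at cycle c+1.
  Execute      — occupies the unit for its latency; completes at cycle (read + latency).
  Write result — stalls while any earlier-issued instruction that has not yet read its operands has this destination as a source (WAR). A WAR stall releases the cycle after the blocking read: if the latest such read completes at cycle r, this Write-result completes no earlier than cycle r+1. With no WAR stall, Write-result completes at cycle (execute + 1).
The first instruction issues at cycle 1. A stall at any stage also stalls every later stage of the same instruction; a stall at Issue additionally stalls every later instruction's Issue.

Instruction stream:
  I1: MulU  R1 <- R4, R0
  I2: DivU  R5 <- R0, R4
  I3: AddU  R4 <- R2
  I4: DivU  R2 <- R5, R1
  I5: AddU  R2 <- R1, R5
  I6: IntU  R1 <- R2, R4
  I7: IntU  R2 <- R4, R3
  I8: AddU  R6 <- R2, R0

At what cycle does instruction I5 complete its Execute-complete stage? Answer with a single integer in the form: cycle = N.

I1  is:1  ro:2  ex:5  wr:6
I2  is:2  ro:3  ex:10  wr:11
I3  is:3  ro:4  ex:6  wr:7
I4  is:12  ro:13  ex:20  wr:21  — struct: DivU busy until I2 writes@11
I5  is:22  ro:23  ex:25  wr:26  — WAW R2: wait I4 write@21
I6  is:23  ro:27  ex:28  wr:29  — RAW R2: wait I5 write@26
I7  is:30  ro:31  ex:32  wr:33  — struct: IntU busy until I6 writes@29
I8  is:31  ro:34  ex:36  wr:37  — RAW R2: wait I7 write@33

cycle = 25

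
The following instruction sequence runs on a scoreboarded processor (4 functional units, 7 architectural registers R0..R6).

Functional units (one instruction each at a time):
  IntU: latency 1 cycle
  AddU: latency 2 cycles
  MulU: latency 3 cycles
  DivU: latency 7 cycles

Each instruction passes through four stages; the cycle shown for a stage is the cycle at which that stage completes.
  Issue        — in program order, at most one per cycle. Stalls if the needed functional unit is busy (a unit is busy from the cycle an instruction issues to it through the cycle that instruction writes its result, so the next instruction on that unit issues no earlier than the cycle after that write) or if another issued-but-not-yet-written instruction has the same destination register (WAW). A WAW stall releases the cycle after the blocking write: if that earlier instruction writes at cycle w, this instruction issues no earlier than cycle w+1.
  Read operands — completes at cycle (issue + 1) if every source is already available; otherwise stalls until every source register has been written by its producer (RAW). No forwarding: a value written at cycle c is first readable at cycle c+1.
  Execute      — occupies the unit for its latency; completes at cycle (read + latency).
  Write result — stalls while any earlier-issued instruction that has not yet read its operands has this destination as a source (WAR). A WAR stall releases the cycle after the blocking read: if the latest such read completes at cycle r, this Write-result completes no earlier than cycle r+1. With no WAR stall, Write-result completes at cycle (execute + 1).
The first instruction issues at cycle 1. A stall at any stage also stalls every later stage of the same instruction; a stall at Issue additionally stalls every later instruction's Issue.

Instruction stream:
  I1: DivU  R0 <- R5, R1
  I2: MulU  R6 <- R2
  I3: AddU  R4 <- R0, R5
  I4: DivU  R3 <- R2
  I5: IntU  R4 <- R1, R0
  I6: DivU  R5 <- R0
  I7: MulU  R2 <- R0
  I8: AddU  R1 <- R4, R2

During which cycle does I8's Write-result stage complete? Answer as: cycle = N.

c1: I1→DivU
c2: I1 RO · I2→MulU
c3: I2 RO · I3→AddU
c6: I2 EX
c7: I2 WR R6
c9: I1 EX
c10: I1 WR R0
c11: I3 RO · I4→DivU
c12: I4 RO
c13: I3 EX
c14: I3 WR R4
c15: I5→IntU
c16: I5 RO
c17: I5 EX
c18: I5 WR R4
c19: I4 EX
c20: I4 WR R3
c21: I6→DivU
c22: I6 RO · I7→MulU
c23: I7 RO · I8→AddU
c26: I7 EX
c27: I7 WR R2
c28: I8 RO
c29: I6 EX
c30: I6 WR R5 · I8 EX
c31: I8 WR R1

cycle = 31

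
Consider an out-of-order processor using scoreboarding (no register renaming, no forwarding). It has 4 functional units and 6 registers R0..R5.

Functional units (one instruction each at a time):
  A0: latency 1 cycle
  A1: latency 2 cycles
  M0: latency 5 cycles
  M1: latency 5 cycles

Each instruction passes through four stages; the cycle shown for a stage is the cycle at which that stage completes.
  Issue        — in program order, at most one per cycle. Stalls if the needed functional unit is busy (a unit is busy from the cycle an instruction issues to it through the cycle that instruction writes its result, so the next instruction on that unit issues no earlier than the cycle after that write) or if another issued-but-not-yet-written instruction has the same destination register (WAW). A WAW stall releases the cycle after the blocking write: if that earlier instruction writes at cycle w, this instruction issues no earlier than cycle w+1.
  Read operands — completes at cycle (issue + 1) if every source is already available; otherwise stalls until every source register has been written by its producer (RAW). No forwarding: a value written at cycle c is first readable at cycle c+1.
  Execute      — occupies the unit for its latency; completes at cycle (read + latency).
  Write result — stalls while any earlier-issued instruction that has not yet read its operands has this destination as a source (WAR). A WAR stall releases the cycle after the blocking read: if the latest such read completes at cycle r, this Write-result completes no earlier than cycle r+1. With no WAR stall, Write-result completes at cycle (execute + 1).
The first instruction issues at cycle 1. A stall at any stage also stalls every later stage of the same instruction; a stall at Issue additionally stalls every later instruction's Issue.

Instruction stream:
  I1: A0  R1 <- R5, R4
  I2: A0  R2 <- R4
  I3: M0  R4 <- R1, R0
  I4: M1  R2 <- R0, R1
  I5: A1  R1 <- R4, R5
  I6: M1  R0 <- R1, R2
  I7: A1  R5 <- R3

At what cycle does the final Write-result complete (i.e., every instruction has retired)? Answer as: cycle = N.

  I1 | 1 | 2 | 3 | 4
  I2 | 5 | 6 | 7 | 8   struct: A0 busy until I1 writes@4
  I3 | 6 | 7 | 12 | 13
  I4 | 9 | 10 | 15 | 16   WAW R2: wait I2 write@8
  I5 | 10 | 14 | 16 | 17   RAW R4: wait I3 write@13
  I6 | 17 | 18 | 23 | 24   struct: M1 busy until I4 writes@16
  I7 | 18 | 19 | 21 | 22

cycle = 24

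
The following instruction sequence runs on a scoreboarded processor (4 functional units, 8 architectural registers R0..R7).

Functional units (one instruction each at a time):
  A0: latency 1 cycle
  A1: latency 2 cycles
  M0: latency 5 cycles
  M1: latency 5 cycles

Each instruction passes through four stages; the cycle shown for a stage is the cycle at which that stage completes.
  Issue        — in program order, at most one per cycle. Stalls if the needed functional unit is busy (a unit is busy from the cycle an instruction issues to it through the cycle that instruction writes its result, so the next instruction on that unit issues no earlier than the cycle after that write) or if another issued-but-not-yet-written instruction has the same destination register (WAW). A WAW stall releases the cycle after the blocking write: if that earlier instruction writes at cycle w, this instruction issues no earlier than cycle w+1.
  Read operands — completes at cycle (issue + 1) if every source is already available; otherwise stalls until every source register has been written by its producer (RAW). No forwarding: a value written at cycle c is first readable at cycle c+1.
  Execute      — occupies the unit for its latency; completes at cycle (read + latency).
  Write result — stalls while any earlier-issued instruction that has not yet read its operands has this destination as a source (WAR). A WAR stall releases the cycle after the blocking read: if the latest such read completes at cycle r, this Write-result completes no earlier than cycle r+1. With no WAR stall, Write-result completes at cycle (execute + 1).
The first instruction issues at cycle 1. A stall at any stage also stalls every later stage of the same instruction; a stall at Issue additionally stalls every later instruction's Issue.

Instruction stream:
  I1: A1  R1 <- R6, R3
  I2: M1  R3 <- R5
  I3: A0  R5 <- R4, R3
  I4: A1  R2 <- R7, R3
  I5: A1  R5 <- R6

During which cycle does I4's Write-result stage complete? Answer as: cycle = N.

c1: I1 issues→A1
c2: I1 reads; I2 issues→M1
c3: I2 reads; I3 issues→A0
c4: I1 exec-done
c5: I1 writes R1
c6: I4 issues→A1
c8: I2 exec-done
c9: I2 writes R3
c10: I3 reads; I4 reads
c11: I3 exec-done
c12: I3 writes R5; I4 exec-done
c13: I4 writes R2
c14: I5 issues→A1
c15: I5 reads
c17: I5 exec-done
c18: I5 writes R5

cycle = 13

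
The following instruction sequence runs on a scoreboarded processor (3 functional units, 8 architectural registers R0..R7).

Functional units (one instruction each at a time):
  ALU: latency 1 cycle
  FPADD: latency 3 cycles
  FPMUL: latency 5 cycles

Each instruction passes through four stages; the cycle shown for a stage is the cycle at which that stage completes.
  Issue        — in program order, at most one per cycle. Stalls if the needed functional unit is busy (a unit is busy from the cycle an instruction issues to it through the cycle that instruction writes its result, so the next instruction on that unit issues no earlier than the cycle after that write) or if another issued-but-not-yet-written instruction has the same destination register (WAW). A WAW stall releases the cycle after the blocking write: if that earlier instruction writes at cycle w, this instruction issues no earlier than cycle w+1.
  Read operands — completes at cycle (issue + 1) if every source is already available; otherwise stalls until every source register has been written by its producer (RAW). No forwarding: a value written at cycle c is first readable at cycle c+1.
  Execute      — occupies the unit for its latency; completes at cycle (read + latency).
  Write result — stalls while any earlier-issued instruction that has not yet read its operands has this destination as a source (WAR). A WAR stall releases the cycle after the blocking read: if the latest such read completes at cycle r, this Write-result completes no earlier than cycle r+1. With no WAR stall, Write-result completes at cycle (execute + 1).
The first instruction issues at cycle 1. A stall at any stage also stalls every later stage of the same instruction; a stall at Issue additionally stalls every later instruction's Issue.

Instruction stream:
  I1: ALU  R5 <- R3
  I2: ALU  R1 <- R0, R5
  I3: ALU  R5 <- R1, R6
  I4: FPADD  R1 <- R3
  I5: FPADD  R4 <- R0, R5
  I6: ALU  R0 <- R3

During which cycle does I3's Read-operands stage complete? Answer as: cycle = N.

  I1 | 1 | 2 | 3 | 4
  I2 | 5 | 6 | 7 | 8   struct: ALU busy until I1 writes@4
  I3 | 9 | 10 | 11 | 12   struct: ALU busy until I2 writes@8
  I4 | 10 | 11 | 14 | 15
  I5 | 16 | 17 | 20 | 21   struct: FPADD busy until I4 writes@15
  I6 | 17 | 18 | 19 | 20

cycle = 10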